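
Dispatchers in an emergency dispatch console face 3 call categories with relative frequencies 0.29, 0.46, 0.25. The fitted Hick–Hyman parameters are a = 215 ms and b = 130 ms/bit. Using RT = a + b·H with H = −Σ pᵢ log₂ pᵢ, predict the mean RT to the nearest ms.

414 ms

Entropy contributions −pᵢ log₂ pᵢ: 0.5179, 0.5153, 0.5000; sum H = 1.5332 bits.
RT = a + bH = 215 + 130·1.5332 = 414.32 ms.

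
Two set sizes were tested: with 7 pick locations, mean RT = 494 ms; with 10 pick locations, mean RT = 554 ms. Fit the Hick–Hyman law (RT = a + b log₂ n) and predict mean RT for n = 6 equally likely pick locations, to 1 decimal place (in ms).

468.1 ms

Fit slope and intercept:
  b = (554 − 494) / (log₂ 10 − log₂ 7) = 60 / (3.3219 − 2.8074) = 116.601 ms/bit
  a = 494 − 116.601 × 2.8074 = 166.658 ms
Then RT(6) = 166.658 + 116.601 × log₂ 6 = 166.658 + 116.601 × 2.5850 ≈ 468.069 ms.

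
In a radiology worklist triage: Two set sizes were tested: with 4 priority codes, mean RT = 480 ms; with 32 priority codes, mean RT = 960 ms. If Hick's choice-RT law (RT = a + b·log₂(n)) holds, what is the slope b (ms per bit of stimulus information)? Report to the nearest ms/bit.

b = (RT₂ − RT₁)/(log₂ n₂ − log₂ n₁) = (960 − 480)/(5 − 2) = 160 ms/bit.

160 ms/bit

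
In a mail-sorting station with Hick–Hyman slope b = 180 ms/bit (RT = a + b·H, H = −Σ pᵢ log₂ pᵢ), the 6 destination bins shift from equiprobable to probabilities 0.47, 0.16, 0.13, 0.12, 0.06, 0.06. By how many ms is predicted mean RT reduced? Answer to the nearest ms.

74 ms

Equiprobable entropy H₀ = log₂ 6 = 2.5850 bits.
Skewed entropy H = −Σ pᵢ log₂ pᵢ = 2.1718 bits.
ΔRT = b·(H₀ − H) = 180 × 0.4132 = 74.38 ms.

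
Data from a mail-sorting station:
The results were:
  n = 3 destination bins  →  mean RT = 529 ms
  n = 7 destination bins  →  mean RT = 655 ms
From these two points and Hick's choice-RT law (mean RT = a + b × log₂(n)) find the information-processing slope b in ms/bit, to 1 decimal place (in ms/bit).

b = (RT₂ − RT₁)/(log₂ n₂ − log₂ n₁) = (655 − 529)/(2.8074 − 1.5850) = 103.077 ms/bit.

103.1 ms/bit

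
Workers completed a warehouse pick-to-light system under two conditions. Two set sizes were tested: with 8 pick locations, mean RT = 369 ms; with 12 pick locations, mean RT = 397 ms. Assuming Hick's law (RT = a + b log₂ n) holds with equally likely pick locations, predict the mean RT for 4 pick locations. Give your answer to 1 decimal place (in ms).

Solve the two-equation system in a and b:
  b = (397 − 369) / (log₂ 12 − log₂ 8) = 28 / (3.5850 − 3) = 47.866 ms/bit
  a = 369 − 47.866 × 3 = 225.401 ms
Then RT(4) = 225.401 + 47.866 × log₂ 4 = 225.401 + 47.866 × 2 ≈ 321.134 ms.

321.1 ms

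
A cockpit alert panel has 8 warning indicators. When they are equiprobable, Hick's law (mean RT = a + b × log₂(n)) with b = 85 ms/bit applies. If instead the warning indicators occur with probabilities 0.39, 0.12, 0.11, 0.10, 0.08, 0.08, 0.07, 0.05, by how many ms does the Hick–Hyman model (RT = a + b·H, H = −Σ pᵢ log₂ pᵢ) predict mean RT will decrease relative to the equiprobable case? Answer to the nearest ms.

30 ms

Equiprobable entropy H₀ = log₂ 8 = 3.0000 bits.
Skewed entropy H = −Σ pᵢ log₂ pᵢ = 2.6470 bits.
ΔRT = b·(H₀ − H) = 85 × 0.3530 = 30.00 ms.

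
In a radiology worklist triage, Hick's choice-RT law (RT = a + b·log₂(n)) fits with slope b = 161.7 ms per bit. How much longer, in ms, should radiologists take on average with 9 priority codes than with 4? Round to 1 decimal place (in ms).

189.2 ms

The intercept a cancels: ΔRT = b·(log₂ n₂ − log₂ n₁) = b·log₂(n₂/n₁).
log₂(9) − log₂(4) = 3.1699 − 2 = 1.1699.
ΔRT = 161.7 × 1.1699 = 189.177 ms.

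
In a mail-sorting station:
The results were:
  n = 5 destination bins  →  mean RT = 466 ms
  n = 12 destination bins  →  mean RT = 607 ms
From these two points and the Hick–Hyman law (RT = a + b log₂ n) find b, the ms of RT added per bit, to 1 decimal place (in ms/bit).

111.6 ms/bit

b = (RT₂ − RT₁)/(log₂ n₂ − log₂ n₁) = (607 − 466)/(3.5850 − 2.3219) = 111.636 ms/bit.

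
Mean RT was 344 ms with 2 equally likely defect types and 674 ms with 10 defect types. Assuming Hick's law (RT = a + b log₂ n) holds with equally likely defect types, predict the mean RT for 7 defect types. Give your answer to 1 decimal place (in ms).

600.9 ms

With log₂ n on the abscissa the relation is linear; from the two conditions:
  b = (674 − 344) / (log₂ 10 − log₂ 2) = 330 / (3.3219 − 1) = 142.123 ms/bit
  a = 344 − 142.123 × 1 = 201.877 ms
Then RT(7) = 201.877 + 142.123 × log₂ 7 = 201.877 + 142.123 × 2.8074 ≈ 600.867 ms.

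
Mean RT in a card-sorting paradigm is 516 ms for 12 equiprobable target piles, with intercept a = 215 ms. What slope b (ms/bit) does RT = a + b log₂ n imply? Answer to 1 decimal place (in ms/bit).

84.0 ms/bit

b = (516 − 215) / log₂(12) = 301 / 3.5850 = 83.962 ms/bit.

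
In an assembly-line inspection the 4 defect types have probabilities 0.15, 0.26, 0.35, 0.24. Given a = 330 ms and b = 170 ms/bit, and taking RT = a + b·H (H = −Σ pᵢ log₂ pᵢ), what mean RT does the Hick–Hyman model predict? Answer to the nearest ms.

660 ms

H = 0.15·log₂(1/0.15) + 0.26·log₂(1/0.26) + 0.35·log₂(1/0.35) + 0.24·log₂(1/0.24) = 1.9401 bits.
RT = 330 + 170 × 1.9401 = 659.81 ms.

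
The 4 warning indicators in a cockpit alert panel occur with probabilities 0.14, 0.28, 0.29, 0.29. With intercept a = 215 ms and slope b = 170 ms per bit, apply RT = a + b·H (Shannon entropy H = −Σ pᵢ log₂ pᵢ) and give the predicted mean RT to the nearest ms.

546 ms

Entropy contributions −pᵢ log₂ pᵢ: 0.3971, 0.5142, 0.5179, 0.5179; sum H = 1.9471 bits.
RT = a + bH = 215 + 170·1.9471 = 546.01 ms.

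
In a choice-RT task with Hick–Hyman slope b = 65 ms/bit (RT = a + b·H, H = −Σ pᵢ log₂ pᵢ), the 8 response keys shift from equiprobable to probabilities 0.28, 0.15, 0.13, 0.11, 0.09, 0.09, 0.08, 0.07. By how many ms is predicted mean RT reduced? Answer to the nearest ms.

Equiprobable entropy H₀ = log₂ 8 = 3.0000 bits.
Skewed entropy H = −Σ pᵢ log₂ pᵢ = 2.8431 bits.
ΔRT = b·(H₀ − H) = 65 × 0.1569 = 10.20 ms.

10 ms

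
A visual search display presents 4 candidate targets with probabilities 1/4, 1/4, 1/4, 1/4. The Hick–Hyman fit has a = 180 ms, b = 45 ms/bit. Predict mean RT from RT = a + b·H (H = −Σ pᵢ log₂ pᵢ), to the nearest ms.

H = −Σ pᵢ log₂ pᵢ = 0.25·2 + 0.25·2 + 0.25·2 + 0.25·2 = 2.000 bits.
RT = 180 + 45 × 2.000 = 270.00 ms.

270 ms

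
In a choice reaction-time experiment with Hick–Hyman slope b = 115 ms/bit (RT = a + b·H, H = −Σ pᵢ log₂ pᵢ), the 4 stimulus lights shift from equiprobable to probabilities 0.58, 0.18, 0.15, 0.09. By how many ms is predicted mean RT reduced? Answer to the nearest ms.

43 ms

Equiprobable entropy H₀ = log₂ 4 = 2.0000 bits.
Skewed entropy H = −Σ pᵢ log₂ pᵢ = 1.6243 bits.
ΔRT = b·(H₀ − H) = 115 × 0.3757 = 43.20 ms.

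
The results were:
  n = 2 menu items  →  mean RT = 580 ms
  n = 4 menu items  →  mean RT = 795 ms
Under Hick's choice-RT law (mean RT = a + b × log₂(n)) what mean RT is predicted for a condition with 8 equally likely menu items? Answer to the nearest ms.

1010 ms

RT is linear in log₂ n, so two points fix the line:
  b = (795 − 580) / (log₂ 4 − log₂ 2) = 215 / (2 − 1) = 215 ms/bit
  a = 580 − 215 × 1 = 365 ms
Then RT(8) = 365 + 215 × log₂ 8 = 365 + 215 × 3 ≈ 1010.000 ms.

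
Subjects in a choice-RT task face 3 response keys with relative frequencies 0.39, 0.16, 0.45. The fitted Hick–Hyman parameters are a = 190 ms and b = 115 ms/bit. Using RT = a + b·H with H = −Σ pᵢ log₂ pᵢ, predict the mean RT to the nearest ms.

Entropy contributions −pᵢ log₂ pᵢ: 0.5298, 0.4230, 0.5184; sum H = 1.4712 bits.
RT = a + bH = 190 + 115·1.4712 = 359.19 ms.

359 ms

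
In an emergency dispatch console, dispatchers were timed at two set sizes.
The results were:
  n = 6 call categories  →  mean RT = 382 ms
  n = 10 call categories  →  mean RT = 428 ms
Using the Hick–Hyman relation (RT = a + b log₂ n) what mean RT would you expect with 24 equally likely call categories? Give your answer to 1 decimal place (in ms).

506.8 ms

RT is linear in log₂ n, so two points fix the line:
  b = (428 − 382) / (log₂ 10 − log₂ 6) = 46 / (3.3219 − 2.5850) = 62.418 ms/bit
  a = 382 − 62.418 × 2.5850 = 220.652 ms
Then RT(24) = 220.652 + 62.418 × log₂ 24 = 220.652 + 62.418 × 4.5850 ≈ 506.836 ms.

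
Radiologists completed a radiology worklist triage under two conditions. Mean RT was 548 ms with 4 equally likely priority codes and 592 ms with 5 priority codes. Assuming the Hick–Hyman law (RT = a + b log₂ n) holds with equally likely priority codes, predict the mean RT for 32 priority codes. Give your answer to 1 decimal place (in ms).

Fit slope and intercept:
  b = (592 − 548) / (log₂ 5 − log₂ 4) = 44 / (2.3219 − 2) = 136.676 ms/bit
  a = 548 − 136.676 × 2 = 274.647 ms
Then RT(32) = 274.647 + 136.676 × log₂ 32 = 274.647 + 136.676 × 5 ≈ 958.029 ms.

958.0 ms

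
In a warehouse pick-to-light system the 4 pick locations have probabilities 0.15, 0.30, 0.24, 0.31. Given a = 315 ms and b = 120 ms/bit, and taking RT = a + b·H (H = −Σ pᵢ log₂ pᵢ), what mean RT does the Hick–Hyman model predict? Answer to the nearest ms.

H = 0.15·log₂(1/0.15) + 0.30·log₂(1/0.30) + 0.24·log₂(1/0.24) + 0.31·log₂(1/0.31) = 1.9496 bits.
RT = 315 + 120 × 1.9496 = 548.95 ms.

549 ms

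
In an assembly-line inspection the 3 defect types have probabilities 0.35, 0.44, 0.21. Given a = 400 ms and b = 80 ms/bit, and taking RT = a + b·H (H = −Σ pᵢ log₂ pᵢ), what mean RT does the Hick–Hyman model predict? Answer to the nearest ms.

522 ms

Entropy contributions −pᵢ log₂ pᵢ: 0.5301, 0.5211, 0.4728; sum H = 1.5241 bits.
RT = a + bH = 400 + 80·1.5241 = 521.93 ms.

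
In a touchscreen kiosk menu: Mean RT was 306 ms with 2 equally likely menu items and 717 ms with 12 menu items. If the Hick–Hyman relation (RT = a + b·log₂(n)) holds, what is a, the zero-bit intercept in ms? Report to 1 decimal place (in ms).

147.0 ms

b = (RT₂ − RT₁)/(log₂ n₂ − log₂ n₁) = (717 − 306)/(3.5850 − 1) = 158.997 ms/bit.
Intercept: a = 306 − 158.997·log₂(2) = 147.003 ms.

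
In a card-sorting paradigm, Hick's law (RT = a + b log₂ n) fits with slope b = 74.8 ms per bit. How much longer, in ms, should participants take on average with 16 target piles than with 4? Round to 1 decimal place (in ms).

149.6 ms

ΔRT = (a + b log₂ n₂) − (a + b log₂ n₁) = b·(log₂ n₂ − log₂ n₁).
log₂(16) − log₂(4) = log₂(16/4) = log₂(4) = 2.
ΔRT = 74.8 × 2.0000 = 149.600 ms.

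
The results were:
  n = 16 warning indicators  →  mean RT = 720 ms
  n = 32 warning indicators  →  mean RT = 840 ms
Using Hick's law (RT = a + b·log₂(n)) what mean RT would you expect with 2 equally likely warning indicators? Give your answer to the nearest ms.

360 ms

Fit slope and intercept:
  b = (840 − 720) / (log₂ 32 − log₂ 16) = 120 / (5 − 4) = 120 ms/bit
  a = 720 − 120 × 4 = 240 ms
Then RT(2) = 240 + 120 × log₂ 2 = 240 + 120 × 1 ≈ 360.000 ms.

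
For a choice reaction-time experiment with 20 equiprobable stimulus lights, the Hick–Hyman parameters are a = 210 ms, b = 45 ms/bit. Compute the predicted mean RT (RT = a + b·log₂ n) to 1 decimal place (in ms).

404.5 ms

log₂(20) = 4.3219 bits, so RT = 210 + 45 × 4.3219 ≈ 404.487 ms.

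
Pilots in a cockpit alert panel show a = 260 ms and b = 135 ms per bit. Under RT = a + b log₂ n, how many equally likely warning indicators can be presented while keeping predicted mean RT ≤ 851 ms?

20

Information budget: (851 − 260)/135 = 4.3778 bits, so n ≤ 2^4.3778 = 20.789 → at most 20.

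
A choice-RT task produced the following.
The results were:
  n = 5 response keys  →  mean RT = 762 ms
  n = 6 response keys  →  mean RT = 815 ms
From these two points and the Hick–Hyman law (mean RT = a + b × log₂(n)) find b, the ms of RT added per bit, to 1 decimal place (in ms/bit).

b = (RT₂ − RT₁)/(log₂ n₂ − log₂ n₁) = (815 − 762)/(2.5850 − 2.3219) = 201.495 ms/bit.

201.5 ms/bit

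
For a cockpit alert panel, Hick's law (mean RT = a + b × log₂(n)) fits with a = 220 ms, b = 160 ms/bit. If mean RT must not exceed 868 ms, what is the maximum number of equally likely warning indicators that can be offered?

Set 220 + 160·log₂ n ≤ 868 → log₂ n ≤ (868 − 220)/160 = 4.0500.
So n ≤ 2^4.0500 = 16.564; the largest integer n is 16.

16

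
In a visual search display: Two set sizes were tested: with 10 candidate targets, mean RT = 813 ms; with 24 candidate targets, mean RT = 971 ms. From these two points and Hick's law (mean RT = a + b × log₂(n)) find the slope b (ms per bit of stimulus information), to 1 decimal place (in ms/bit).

125.1 ms/bit

b = (RT₂ − RT₁)/(log₂ n₂ − log₂ n₁) = (971 − 813)/(4.5850 − 3.3219) = 125.096 ms/bit.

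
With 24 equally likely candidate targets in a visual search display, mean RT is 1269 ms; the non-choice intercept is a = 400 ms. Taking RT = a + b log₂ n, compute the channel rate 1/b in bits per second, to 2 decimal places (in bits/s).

5.28 bits/s

Choice component = 1269 − 400 = 869 ms over log₂(24) = 4.5850 bits.
b = 869 / 4.5850 = 189.533 ms/bit, so 1/b = 5.276 bits/s.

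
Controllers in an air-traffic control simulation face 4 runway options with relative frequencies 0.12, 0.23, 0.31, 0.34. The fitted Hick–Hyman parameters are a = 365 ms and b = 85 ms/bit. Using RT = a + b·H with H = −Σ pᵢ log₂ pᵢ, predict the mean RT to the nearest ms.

527 ms

Entropy contributions −pᵢ log₂ pᵢ: 0.3671, 0.4877, 0.5238, 0.5292; sum H = 1.9077 bits.
RT = a + bH = 365 + 85·1.9077 = 527.15 ms.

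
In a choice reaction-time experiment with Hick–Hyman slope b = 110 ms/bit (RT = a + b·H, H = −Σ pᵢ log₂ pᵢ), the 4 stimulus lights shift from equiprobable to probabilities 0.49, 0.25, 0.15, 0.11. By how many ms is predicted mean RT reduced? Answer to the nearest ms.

26 ms

The RT saving is b·ΔH. Equiprobable H₀ = log₂(4) = 2.0000 bits; with the given probabilities H = 1.7651 bits.
b·(H₀ − H) = 110 × (2.0000 − 1.7651) = 25.84 ms.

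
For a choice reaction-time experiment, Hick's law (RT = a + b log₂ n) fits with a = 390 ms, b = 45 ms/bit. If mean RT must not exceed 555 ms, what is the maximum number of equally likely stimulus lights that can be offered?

Set 390 + 45·log₂ n ≤ 555 → log₂ n ≤ (555 − 390)/45 = 3.6667.
So n ≤ 2^3.6667 = 12.699; the largest integer n is 12.

12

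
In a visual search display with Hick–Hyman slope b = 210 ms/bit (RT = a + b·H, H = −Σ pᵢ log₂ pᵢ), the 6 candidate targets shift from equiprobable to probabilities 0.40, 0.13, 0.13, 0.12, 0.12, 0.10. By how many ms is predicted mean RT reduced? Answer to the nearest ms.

The RT saving is b·ΔH. Equiprobable H₀ = log₂(6) = 2.5850 bits; with the given probabilities H = 2.3604 bits.
b·(H₀ − H) = 210 × (2.5850 − 2.3604) = 47.16 ms.

47 ms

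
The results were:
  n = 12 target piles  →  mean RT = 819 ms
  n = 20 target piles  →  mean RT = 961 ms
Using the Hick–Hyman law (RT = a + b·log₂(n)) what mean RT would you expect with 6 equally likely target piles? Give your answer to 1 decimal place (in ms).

With log₂ n on the abscissa the relation is linear; from the two conditions:
  b = (961 − 819) / (log₂ 20 − log₂ 12) = 142 / (4.3219 − 3.5850) = 192.682 ms/bit
  a = 819 − 192.682 × 3.5850 = 128.242 ms
Then RT(6) = 128.242 + 192.682 × log₂ 6 = 128.242 + 192.682 × 2.5850 ≈ 626.318 ms.

626.3 ms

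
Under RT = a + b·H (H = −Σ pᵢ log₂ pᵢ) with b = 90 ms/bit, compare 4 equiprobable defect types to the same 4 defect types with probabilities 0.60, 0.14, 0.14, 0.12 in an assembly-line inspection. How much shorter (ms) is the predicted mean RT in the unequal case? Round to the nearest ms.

Equiprobable entropy H₀ = log₂ 4 = 2.0000 bits.
Skewed entropy H = −Σ pᵢ log₂ pᵢ = 1.6035 bits.
ΔRT = b·(H₀ − H) = 90 × 0.3965 = 35.69 ms.

36 ms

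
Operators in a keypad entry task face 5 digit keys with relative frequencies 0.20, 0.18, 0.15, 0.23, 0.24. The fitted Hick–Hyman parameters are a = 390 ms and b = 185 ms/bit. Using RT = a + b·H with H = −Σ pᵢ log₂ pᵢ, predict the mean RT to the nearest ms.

816 ms

Entropy contributions −pᵢ log₂ pᵢ: 0.4644, 0.4453, 0.4105, 0.4877, 0.4941; sum H = 2.3020 bits.
RT = a + bH = 390 + 185·2.3020 = 815.88 ms.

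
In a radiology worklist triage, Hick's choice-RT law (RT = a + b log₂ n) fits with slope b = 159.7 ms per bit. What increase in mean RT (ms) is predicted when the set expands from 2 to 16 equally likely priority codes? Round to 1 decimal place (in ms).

479.1 ms

Only the slope matters, since a is common to both: ΔRT = b·log₂(n₂/n₁).
log₂(16) − log₂(2) = log₂(16/2) = log₂(8) = 3.
ΔRT = 159.7 × 3.0000 = 479.100 ms.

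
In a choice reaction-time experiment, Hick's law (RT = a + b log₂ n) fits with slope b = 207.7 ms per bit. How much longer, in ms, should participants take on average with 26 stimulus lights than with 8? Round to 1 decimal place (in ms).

353.2 ms

Only the slope matters, since a is common to both: ΔRT = b·log₂(n₂/n₁).
log₂(26) − log₂(8) = 4.7004 − 3 = 1.7004.
ΔRT = 207.7 × 1.7004 = 353.181 ms.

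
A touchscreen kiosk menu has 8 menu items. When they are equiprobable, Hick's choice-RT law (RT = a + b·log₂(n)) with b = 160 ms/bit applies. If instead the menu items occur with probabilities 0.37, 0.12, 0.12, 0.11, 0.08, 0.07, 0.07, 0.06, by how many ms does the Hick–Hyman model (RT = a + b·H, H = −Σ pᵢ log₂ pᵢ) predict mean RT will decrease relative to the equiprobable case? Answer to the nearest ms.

50 ms

The RT saving is b·ΔH. Equiprobable H₀ = log₂(8) = 3.0000 bits; with the given probabilities H = 2.6873 bits.
b·(H₀ − H) = 160 × (3.0000 − 2.6873) = 50.03 ms.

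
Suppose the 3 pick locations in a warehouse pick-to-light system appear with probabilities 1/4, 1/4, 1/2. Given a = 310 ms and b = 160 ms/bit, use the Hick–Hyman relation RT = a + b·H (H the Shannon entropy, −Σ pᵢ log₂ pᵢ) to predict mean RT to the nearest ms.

550 ms

Each term −pᵢ log₂ pᵢ: 0.25·2 + 0.25·2 + 0.5·1; summed, H = 1.500 bits.
Mean RT = a + bH = 310 + 160·1.500 = 550.00 ms.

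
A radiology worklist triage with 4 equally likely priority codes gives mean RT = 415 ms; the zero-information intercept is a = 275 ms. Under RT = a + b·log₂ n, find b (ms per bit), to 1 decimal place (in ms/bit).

70.0 ms/bit

log₂(4) = 2 bits.
b = (RT − a)/log₂ n = (415 − 275) / 2 = 70.000 ms/bit.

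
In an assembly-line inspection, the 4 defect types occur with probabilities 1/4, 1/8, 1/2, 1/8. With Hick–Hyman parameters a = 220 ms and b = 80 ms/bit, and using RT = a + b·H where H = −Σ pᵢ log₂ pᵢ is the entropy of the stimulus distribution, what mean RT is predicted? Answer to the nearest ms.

360 ms

Each term −pᵢ log₂ pᵢ: 0.25·2 + 0.125·3 + 0.5·1 + 0.125·3; summed, H = 1.750 bits.
Mean RT = a + bH = 220 + 80·1.750 = 360.00 ms.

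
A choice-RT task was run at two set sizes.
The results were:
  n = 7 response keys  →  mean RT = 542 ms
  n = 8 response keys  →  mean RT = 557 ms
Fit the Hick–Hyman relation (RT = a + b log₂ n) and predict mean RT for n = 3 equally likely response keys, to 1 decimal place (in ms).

446.8 ms

Solve the two-equation system in a and b:
  b = (557 − 542) / (log₂ 8 − log₂ 7) = 15 / (3 − 2.8074) = 77.863 ms/bit
  a = 542 − 77.863 × 2.8074 = 323.410 ms
Then RT(3) = 323.410 + 77.863 × log₂ 3 = 323.410 + 77.863 × 1.5850 ≈ 446.820 ms.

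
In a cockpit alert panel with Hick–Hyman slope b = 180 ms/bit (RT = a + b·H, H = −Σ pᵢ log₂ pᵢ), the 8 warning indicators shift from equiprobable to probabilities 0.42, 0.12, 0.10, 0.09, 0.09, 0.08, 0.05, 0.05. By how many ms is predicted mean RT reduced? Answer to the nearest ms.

77 ms

Equiprobable entropy H₀ = log₂ 8 = 3.0000 bits.
Skewed entropy H = −Σ pᵢ log₂ pᵢ = 2.5739 bits.
ΔRT = b·(H₀ − H) = 180 × 0.4261 = 76.70 ms.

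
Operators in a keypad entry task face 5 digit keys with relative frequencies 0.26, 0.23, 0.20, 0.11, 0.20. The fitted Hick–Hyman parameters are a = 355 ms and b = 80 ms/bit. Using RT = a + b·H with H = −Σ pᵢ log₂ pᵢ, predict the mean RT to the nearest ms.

Entropy contributions −pᵢ log₂ pᵢ: 0.5053, 0.4877, 0.4644, 0.3503, 0.4644; sum H = 2.2720 bits.
RT = a + bH = 355 + 80·2.2720 = 536.76 ms.

537 ms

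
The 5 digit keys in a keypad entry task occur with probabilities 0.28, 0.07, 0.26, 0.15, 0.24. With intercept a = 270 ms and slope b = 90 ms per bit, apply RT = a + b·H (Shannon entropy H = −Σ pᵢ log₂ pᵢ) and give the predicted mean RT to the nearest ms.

467 ms

Entropy contributions −pᵢ log₂ pᵢ: 0.5142, 0.2686, 0.5053, 0.4105, 0.4941; sum H = 2.1927 bits.
RT = a + bH = 270 + 90·2.1927 = 467.35 ms.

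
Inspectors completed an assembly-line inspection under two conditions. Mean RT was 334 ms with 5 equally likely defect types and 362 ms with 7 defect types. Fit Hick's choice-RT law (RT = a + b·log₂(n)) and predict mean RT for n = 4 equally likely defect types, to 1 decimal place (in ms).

315.4 ms

RT is linear in log₂ n, so two points fix the line:
  b = (362 − 334) / (log₂ 7 − log₂ 5) = 28 / (2.8074 − 2.3219) = 57.681 ms/bit
  a = 334 − 57.681 × 2.3219 = 200.068 ms
Then RT(4) = 200.068 + 57.681 × log₂ 4 = 200.068 + 57.681 × 2 ≈ 315.431 ms.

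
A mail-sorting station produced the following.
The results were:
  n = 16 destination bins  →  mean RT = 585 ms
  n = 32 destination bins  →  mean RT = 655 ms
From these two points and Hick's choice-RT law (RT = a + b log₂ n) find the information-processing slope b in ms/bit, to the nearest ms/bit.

70 ms/bit

Slope: b = (655 − 585) / (log₂ 32 − log₂ 16) = 70/1.0000 = 70 ms/bit.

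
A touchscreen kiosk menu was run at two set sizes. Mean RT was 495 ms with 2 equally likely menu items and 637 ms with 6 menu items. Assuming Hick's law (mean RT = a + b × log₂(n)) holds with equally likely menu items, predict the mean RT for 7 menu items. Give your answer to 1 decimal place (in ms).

RT is linear in log₂ n, so two points fix the line:
  b = (637 − 495) / (log₂ 6 − log₂ 2) = 142 / (2.5850 − 1) = 89.592 ms/bit
  a = 495 − 89.592 × 1 = 405.408 ms
Then RT(7) = 405.408 + 89.592 × log₂ 7 = 405.408 + 89.592 × 2.8074 ≈ 656.925 ms.

656.9 ms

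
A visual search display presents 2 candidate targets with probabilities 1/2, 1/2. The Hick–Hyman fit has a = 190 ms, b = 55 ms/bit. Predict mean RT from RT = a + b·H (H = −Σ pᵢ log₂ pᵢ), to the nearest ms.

245 ms

H = −Σ pᵢ log₂ pᵢ = 0.5·1 + 0.5·1 = 1.000 bits.
RT = 190 + 55 × 1.000 = 245.00 ms.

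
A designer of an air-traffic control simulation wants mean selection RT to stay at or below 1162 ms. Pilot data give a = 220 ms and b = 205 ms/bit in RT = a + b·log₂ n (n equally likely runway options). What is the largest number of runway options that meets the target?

24

Information budget: (1162 − 220)/205 = 4.5951 bits, so n ≤ 2^4.5951 = 24.170 → at most 24.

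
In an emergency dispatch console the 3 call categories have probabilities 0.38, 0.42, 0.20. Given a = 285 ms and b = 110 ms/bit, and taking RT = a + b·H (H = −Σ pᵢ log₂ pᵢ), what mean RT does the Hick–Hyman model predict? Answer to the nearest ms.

Entropy contributions −pᵢ log₂ pᵢ: 0.5305, 0.5256, 0.4644; sum H = 1.5205 bits.
RT = a + bH = 285 + 110·1.5205 = 452.25 ms.

452 ms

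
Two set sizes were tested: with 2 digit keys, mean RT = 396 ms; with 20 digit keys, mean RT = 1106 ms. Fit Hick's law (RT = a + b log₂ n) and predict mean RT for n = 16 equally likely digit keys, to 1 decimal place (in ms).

RT is linear in log₂ n, so two points fix the line:
  b = (1106 − 396) / (log₂ 20 − log₂ 2) = 710 / (4.3219 − 1) = 213.731 ms/bit
  a = 396 − 213.731 × 1 = 182.269 ms
Then RT(16) = 182.269 + 213.731 × log₂ 16 = 182.269 + 213.731 × 4 ≈ 1037.194 ms.

1037.2 ms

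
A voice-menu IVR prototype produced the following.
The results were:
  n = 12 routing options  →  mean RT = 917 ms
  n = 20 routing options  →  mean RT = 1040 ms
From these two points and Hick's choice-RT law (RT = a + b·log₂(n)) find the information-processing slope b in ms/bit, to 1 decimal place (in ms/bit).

b = (RT₂ − RT₁)/(log₂ n₂ − log₂ n₁) = (1040 − 917)/(4.3219 − 3.5850) = 166.901 ms/bit.

166.9 ms/bit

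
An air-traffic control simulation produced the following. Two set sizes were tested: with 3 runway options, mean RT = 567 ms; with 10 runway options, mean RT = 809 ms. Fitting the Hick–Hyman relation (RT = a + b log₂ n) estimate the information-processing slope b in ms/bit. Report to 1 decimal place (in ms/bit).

The slope on a log₂ axis is (809 − 567) / (3.3219 − 1.5850) = 139.323 ms/bit.

139.3 ms/bit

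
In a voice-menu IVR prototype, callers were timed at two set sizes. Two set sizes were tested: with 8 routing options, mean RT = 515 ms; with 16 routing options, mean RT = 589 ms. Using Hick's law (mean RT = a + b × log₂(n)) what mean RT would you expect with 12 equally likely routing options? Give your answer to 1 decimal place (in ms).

RT is linear in log₂ n, so two points fix the line:
  b = (589 − 515) / (log₂ 16 − log₂ 8) = 74 / (4 − 3) = 74.000 ms/bit
  a = 515 − 74.000 × 3 = 293.000 ms
Then RT(12) = 293.000 + 74.000 × log₂ 12 = 293.000 + 74.000 × 3.5850 ≈ 558.287 ms.

558.3 ms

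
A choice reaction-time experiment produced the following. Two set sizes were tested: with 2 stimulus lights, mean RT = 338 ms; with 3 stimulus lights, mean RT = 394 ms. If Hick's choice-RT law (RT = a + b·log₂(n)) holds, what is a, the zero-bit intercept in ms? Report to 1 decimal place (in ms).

Slope: b = (394 − 338) / (log₂ 3 − log₂ 2) = 56/0.5850 = 95.733 ms/bit.
a = RT₁ − b·log₂ n₁ = 338 − 95.733 × 1 = 242.267 ms.

242.3 ms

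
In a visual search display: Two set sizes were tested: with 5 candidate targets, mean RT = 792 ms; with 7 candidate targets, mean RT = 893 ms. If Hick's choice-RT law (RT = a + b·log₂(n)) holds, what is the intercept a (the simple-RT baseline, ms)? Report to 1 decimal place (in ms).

b = (RT₂ − RT₁)/(log₂ n₂ − log₂ n₁) = (893 − 792)/(2.8074 − 2.3219) = 208.064 ms/bit.
Intercept: a = 792 − 208.064·log₂(5) = 308.890 ms.

308.9 ms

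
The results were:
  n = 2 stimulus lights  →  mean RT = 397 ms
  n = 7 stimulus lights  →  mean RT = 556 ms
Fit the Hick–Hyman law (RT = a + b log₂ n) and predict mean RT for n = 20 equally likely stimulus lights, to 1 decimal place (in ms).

689.2 ms

Fit slope and intercept:
  b = (556 − 397) / (log₂ 7 − log₂ 2) = 159 / (2.8074 − 1) = 87.974 ms/bit
  a = 397 − 87.974 × 1 = 309.026 ms
Then RT(20) = 309.026 + 87.974 × log₂ 20 = 309.026 + 87.974 × 4.3219 ≈ 689.243 ms.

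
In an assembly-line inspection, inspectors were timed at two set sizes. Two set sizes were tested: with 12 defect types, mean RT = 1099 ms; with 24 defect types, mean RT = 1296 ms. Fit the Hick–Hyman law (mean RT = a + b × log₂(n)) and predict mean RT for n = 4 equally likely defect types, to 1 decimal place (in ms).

786.8 ms

Solve the two-equation system in a and b:
  b = (1296 − 1099) / (log₂ 24 − log₂ 12) = 197 / (4.5850 − 3.5850) = 197.000 ms/bit
  a = 1099 − 197.000 × 3.5850 = 392.762 ms
Then RT(4) = 392.762 + 197.000 × log₂ 4 = 392.762 + 197.000 × 2 ≈ 786.762 ms.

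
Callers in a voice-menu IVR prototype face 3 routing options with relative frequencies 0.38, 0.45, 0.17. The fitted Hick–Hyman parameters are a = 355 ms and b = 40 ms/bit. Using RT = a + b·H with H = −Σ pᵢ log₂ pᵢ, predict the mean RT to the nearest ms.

H = 0.38·log₂(1/0.38) + 0.45·log₂(1/0.45) + 0.17·log₂(1/0.17) = 1.4834 bits.
RT = 355 + 40 × 1.4834 = 414.34 ms.

414 ms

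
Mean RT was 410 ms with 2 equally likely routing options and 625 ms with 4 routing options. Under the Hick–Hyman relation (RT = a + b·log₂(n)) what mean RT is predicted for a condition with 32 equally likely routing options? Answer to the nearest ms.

1270 ms

Solve the two-equation system in a and b:
  b = (625 − 410) / (log₂ 4 − log₂ 2) = 215 / (2 − 1) = 215 ms/bit
  a = 410 − 215 × 1 = 195 ms
Then RT(32) = 195 + 215 × log₂ 32 = 195 + 215 × 5 ≈ 1270.000 ms.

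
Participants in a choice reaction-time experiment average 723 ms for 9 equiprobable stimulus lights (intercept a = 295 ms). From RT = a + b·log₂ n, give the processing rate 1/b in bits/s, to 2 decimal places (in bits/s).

Choice component = 723 − 295 = 428 ms over log₂(9) = 3.1699 bits.
b = 428 / 3.1699 = 135.019 ms/bit, so 1/b = 7.406 bits/s.

7.41 bits/s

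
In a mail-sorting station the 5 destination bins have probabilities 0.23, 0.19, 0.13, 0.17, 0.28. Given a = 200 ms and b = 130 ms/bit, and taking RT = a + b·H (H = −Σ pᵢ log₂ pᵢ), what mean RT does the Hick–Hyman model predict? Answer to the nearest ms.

496 ms

Entropy contributions −pᵢ log₂ pᵢ: 0.4877, 0.4552, 0.3826, 0.4346, 0.5142; sum H = 2.2743 bits.
RT = a + bH = 200 + 130·2.2743 = 495.66 ms.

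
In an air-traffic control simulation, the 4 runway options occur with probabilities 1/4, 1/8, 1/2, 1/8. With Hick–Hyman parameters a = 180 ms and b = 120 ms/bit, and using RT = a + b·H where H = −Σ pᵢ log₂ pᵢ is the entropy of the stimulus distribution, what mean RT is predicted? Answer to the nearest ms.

390 ms

H = −Σ pᵢ log₂ pᵢ = 0.25·2 + 0.125·3 + 0.5·1 + 0.125·3 = 1.750 bits.
RT = 180 + 120 × 1.750 = 390.00 ms.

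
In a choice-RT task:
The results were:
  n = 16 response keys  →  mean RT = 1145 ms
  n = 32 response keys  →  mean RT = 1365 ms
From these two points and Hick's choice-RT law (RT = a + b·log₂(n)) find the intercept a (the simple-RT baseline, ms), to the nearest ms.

265 ms

b = (RT₂ − RT₁)/(log₂ n₂ − log₂ n₁) = (1365 − 1145)/(5 − 4) = 220 ms/bit.
a = RT₁ − b·log₂ n₁ = 1145 − 220 × 4 = 265.000 ms.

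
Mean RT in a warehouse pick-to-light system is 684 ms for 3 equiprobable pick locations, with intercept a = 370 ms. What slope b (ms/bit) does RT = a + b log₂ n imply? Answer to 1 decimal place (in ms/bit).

b = (684 − 370) / log₂(3) = 314 / 1.5850 = 198.112 ms/bit.

198.1 ms/bit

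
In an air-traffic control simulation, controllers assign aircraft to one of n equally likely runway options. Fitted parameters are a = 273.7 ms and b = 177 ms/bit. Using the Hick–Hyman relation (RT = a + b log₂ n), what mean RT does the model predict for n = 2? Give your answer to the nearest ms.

451 ms

log₂(2) = 1 bits, so RT = 273.7 + 177 × 1 ≈ 450.700 ms.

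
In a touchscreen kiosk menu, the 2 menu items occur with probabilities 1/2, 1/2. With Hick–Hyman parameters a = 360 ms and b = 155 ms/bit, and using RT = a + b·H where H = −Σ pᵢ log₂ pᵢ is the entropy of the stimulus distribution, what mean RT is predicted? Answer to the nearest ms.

515 ms

H = −Σ pᵢ log₂ pᵢ = 0.5·1 + 0.5·1 = 1.000 bits.
RT = 360 + 155 × 1.000 = 515.00 ms.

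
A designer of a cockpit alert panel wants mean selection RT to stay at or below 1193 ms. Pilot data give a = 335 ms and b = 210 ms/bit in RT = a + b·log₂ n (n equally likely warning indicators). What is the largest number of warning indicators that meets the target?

16

Information budget: (1193 − 335)/210 = 4.0857 bits, so n ≤ 2^4.0857 = 16.979 → at most 16.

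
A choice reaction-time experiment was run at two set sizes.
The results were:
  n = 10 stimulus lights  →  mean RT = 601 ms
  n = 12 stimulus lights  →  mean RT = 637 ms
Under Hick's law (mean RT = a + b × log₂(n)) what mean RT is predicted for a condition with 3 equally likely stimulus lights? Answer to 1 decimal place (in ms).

With log₂ n on the abscissa the relation is linear; from the two conditions:
  b = (637 − 601) / (log₂ 12 − log₂ 10) = 36 / (3.5850 − 3.3219) = 136.864 ms/bit
  a = 601 − 136.864 × 3.3219 = 146.347 ms
Then RT(3) = 146.347 + 136.864 × log₂ 3 = 146.347 + 136.864 × 1.5850 ≈ 363.272 ms.

363.3 ms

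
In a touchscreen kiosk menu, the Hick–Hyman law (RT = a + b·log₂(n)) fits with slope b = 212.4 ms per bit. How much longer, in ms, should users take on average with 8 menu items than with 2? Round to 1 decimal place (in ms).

Only the slope matters, since a is common to both: ΔRT = b·log₂(n₂/n₁).
log₂(8) − log₂(2) = log₂(8/2) = log₂(4) = 2.
ΔRT = 212.4 × 2.0000 = 424.800 ms.

424.8 ms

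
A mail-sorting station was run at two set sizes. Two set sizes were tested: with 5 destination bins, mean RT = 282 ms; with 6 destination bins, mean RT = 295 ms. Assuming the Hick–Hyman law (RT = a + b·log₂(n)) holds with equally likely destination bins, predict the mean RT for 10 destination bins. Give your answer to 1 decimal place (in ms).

Solve the two-equation system in a and b:
  b = (295 − 282) / (log₂ 6 − log₂ 5) = 13 / (2.5850 − 2.3219) = 49.423 ms/bit
  a = 282 − 49.423 × 2.3219 = 167.243 ms
Then RT(10) = 167.243 + 49.423 × log₂ 10 = 167.243 + 49.423 × 3.3219 ≈ 331.423 ms.

331.4 ms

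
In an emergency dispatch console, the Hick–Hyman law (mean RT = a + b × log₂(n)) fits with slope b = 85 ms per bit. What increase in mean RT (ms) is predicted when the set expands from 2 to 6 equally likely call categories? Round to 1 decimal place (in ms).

Only the slope matters, since a is common to both: ΔRT = b·log₂(n₂/n₁).
log₂(6) − log₂(2) = 2.5850 − 1 = 1.5850.
ΔRT = 85 × 1.5850 = 134.722 ms.

134.7 ms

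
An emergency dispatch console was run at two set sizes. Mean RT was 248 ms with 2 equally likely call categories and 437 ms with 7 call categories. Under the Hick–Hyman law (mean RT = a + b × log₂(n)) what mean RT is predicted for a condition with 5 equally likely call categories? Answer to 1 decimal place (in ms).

386.2 ms

Fit slope and intercept:
  b = (437 − 248) / (log₂ 7 − log₂ 2) = 189 / (2.8074 − 1) = 104.573 ms/bit
  a = 248 − 104.573 × 1 = 143.427 ms
Then RT(5) = 143.427 + 104.573 × log₂ 5 = 143.427 + 104.573 × 2.3219 ≈ 386.238 ms.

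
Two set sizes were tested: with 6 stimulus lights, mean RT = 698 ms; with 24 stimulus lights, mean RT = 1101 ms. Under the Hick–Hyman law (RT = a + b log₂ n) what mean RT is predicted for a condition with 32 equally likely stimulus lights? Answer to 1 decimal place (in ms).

1184.6 ms

Solve the two-equation system in a and b:
  b = (1101 − 698) / (log₂ 24 − log₂ 6) = 403 / (4.5850 − 2.5850) = 201.500 ms/bit
  a = 698 − 201.500 × 2.5850 = 177.130 ms
Then RT(32) = 177.130 + 201.500 × log₂ 32 = 177.130 + 201.500 × 5 ≈ 1184.630 ms.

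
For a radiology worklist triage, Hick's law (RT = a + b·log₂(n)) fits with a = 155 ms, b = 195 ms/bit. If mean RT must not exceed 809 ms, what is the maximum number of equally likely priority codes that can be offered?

195·log₂ n ≤ 809 − 155 = 654, giving log₂ n ≤ 3.3538 and n ≤ 10.224. The largest whole number is 10.

10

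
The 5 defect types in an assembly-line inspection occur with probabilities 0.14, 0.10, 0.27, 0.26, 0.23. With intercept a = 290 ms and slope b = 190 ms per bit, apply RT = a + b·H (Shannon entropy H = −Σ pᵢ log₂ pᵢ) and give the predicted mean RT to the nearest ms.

Entropy contributions −pᵢ log₂ pᵢ: 0.3971, 0.3322, 0.5100, 0.5053, 0.4877; sum H = 2.2323 bits.
RT = a + bH = 290 + 190·2.2323 = 714.13 ms.

714 ms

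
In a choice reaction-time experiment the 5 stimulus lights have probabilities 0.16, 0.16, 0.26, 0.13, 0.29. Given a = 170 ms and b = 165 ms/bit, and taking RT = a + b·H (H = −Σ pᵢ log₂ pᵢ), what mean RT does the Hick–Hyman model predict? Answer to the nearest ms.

Entropy contributions −pᵢ log₂ pᵢ: 0.4230, 0.4230, 0.5053, 0.3826, 0.5179; sum H = 2.2519 bits.
RT = a + bH = 170 + 165·2.2519 = 541.56 ms.

542 ms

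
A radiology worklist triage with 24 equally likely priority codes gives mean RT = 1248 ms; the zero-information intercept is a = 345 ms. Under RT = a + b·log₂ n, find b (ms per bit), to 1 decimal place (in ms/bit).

196.9 ms/bit

b = (1248 − 345) / log₂(24) = 903 / 4.5850 = 196.948 ms/bit.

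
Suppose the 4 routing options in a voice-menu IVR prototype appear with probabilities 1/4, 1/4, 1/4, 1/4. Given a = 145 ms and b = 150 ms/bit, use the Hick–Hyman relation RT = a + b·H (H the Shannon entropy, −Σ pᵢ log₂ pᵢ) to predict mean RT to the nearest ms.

H = −Σ pᵢ log₂ pᵢ = 0.25·2 + 0.25·2 + 0.25·2 + 0.25·2 = 2.000 bits.
RT = 145 + 150 × 2.000 = 445.00 ms.

445 ms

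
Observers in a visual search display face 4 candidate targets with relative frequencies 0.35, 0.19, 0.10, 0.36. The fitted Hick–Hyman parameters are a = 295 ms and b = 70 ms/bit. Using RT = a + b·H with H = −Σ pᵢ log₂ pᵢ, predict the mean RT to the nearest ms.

424 ms

H = 0.35·log₂(1/0.35) + 0.19·log₂(1/0.19) + 0.10·log₂(1/0.10) + 0.36·log₂(1/0.36) = 1.8481 bits.
RT = 295 + 70 × 1.8481 = 424.37 ms.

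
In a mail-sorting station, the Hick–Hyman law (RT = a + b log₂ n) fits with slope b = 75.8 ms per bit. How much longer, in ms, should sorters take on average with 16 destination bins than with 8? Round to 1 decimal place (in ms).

75.8 ms

The intercept a cancels: ΔRT = b·(log₂ n₂ − log₂ n₁) = b·log₂(n₂/n₁).
log₂(16) − log₂(8) = log₂(16/8) = log₂(2) = 1.
ΔRT = 75.8 × 1.0000 = 75.800 ms.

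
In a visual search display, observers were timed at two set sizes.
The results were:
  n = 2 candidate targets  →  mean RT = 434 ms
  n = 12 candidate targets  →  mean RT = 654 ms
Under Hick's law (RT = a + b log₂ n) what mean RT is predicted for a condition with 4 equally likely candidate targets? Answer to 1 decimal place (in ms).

519.1 ms

With log₂ n on the abscissa the relation is linear; from the two conditions:
  b = (654 − 434) / (log₂ 12 − log₂ 2) = 220 / (3.5850 − 1) = 85.108 ms/bit
  a = 434 − 85.108 × 1 = 348.892 ms
Then RT(4) = 348.892 + 85.108 × log₂ 4 = 348.892 + 85.108 × 2 ≈ 519.108 ms.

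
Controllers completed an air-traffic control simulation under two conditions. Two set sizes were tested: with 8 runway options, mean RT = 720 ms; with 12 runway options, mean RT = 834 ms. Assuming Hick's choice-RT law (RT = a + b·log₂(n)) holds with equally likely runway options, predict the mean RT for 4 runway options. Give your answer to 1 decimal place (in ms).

525.1 ms

Fit slope and intercept:
  b = (834 − 720) / (log₂ 12 − log₂ 8) = 114 / (3.5850 − 3) = 194.884 ms/bit
  a = 720 − 194.884 × 3 = 135.347 ms
Then RT(4) = 135.347 + 194.884 × log₂ 4 = 135.347 + 194.884 × 2 ≈ 525.116 ms.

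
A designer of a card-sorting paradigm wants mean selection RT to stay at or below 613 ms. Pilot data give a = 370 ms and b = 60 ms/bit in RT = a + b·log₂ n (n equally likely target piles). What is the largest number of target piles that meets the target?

Set 370 + 60·log₂ n ≤ 613 → log₂ n ≤ (613 − 370)/60 = 4.0500.
So n ≤ 2^4.0500 = 16.564; the largest integer n is 16.

16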